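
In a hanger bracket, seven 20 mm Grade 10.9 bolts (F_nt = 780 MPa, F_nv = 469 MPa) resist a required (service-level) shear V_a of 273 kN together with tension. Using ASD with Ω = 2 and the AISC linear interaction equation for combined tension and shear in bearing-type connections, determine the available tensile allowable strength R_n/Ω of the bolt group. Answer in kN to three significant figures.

661 kN

A_b = π·20²/4 = 314.2 mm²; f_rv = 273 × 1000 / (7 × 314.2) = 124.1 MPa.
F'_nt = 1.3 F_nt − (Ω F_nt / F_nv) f_rv = 1.3·780 − (2·780/469)·124.1 = 601.1 MPa, capped at F_nt → F'_nt = 601.1 MPa.
R_n = F'_nt · A_b · n = 601.1 × 314.2 × 7 / 1000 = 1322 kN.
Allowable strength R_n/Ω = 1322 / 2 = 661 kN.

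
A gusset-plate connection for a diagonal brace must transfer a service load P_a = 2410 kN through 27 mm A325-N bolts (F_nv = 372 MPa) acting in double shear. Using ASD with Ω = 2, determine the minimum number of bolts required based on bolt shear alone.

A_b = π·27²/4 = 572.6 mm².
Per-bolt allowable strength R_n/Ω = 372 × 572.6 × 2 / 1000 / 2 = 213 kN.
n ≥ 2410 / 213 = 11.32 → use 12 bolts.

12 bolts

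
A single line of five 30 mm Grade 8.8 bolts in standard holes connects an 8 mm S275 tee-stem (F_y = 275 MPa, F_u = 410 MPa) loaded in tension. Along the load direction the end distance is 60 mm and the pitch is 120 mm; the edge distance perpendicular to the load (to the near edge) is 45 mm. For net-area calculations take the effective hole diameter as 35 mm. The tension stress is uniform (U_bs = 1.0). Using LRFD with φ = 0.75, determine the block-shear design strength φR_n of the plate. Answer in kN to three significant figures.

Shear plane L_v = 60 + 4·120 = 540 mm; A_gv = 540 × 8 = 4320 mm².
A_nv = (540 − 4.5·35) × 8 = 3060 mm².
A_nt = (45 − 0.5·35) × 8 = 220 mm².
0.6 F_u A_nv = 752.8 kN; 0.6 F_y A_gv = 712.8 kN → shear yielding governs the shear term.
R_n = 712.8 + 1.0 × 410 × 220 / 1000 = 803 kN.
Design strength φR_n = 0.75 × 803 = 602 kN.

602 kN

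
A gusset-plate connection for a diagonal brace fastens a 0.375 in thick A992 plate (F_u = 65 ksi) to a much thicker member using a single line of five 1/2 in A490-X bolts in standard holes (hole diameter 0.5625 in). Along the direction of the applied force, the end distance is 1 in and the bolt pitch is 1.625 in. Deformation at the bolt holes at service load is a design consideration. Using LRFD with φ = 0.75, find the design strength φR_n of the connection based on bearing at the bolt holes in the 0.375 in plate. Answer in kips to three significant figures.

104 kips

Per bolt r_n = 1.2 l_c t F_u ≤ 2.4 d t F_u; upper limit = 2.4 × 0.5 × 0.375 × 65 = 29.25 kips.
Edge bolt: l_c = 1 − 0.5625/2 = 0.7188 in → 1.2 × 0.7188 × 0.375 × 65 = 21.02 → r_n = 21.02 kips.
Interior bolts: l_c = 1.625 − 0.5625 = 1.062 in → 1.2 × 1.062 × 0.375 × 65 = 31.08 → r_n = 29.25 kips.
R_n = 1 × 21.02 + 4 × 29.25 = 138 kips.
Design strength φR_n = 0.75 × 138 = 104 kips.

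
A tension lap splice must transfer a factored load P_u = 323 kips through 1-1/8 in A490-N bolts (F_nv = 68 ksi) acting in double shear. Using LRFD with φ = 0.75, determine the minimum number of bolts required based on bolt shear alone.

A_b = π·1.125²/4 = 0.994 in².
Per-bolt design strength φR_n = 0.75 × 68 × 0.994 × 2 = 101.4 kips.
n ≥ 323 / 101.4 = 3.186 → use 4 bolts.

4 bolts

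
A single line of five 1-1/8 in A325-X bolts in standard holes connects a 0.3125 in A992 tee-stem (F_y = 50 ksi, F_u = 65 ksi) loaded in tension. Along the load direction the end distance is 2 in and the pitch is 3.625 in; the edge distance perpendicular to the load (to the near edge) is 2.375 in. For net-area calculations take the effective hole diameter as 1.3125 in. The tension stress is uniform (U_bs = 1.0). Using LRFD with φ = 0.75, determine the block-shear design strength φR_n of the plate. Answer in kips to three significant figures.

Shear plane L_v = 2 + 4·3.625 = 16.5 in; A_gv = 16.5 × 0.3125 = 5.156 in².
A_nv = (16.5 − 4.5·1.3125) × 0.3125 = 3.311 in².
A_nt = (2.375 − 0.5·1.3125) × 0.3125 = 0.5371 in².
0.6 F_u A_nv = 129.1 kips; 0.6 F_y A_gv = 154.7 kips → shear rupture governs the shear term.
R_n = 129.1 + 1.0 × 65 × 0.5371 = 164 kips.
Design strength φR_n = 0.75 × 164 = 123 kips.

123 kips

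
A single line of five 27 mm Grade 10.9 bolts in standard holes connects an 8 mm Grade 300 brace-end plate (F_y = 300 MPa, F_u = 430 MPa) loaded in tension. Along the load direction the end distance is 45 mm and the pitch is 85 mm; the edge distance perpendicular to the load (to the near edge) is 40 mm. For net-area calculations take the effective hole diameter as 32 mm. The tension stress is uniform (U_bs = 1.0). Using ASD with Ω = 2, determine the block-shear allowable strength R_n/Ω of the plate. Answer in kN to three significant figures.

290 kN

Shear plane L_v = 45 + 4·85 = 385 mm; A_gv = 385 × 8 = 3080 mm².
A_nv = (385 − 4.5·32) × 8 = 1928 mm².
A_nt = (40 − 0.5·32) × 8 = 192 mm².
0.6 F_u A_nv = 497.4 kN; 0.6 F_y A_gv = 554.4 kN → shear rupture governs the shear term.
R_n = 497.4 + 1.0 × 430 × 192 / 1000 = 580 kN.
Allowable strength R_n/Ω = 580 / 2 = 290 kN.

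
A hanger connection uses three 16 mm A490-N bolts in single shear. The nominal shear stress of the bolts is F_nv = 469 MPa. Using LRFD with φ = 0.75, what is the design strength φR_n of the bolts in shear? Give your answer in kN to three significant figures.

212 kN

A_b = π × 16² / 4 = 201.1 mm².
R_n = F_nv · A_b · n · n_s = 469 × 201.1 × 3 × 1 / 1000 = 282.9 kN.
Design strength φR_n = 0.75 × 282.9 = 212 kN.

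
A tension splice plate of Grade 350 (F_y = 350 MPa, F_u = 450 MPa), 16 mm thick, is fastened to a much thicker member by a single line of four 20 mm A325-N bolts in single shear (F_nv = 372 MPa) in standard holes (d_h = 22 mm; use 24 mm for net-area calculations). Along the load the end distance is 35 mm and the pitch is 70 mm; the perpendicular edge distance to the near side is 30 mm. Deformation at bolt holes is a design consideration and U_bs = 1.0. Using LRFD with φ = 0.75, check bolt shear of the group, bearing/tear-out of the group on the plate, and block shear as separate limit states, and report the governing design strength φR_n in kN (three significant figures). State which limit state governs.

Bolt shear: A_b = π·20²/4 = 314.2 mm²; R_n = 372 × 314.2 × 4 × 1 / 1000 = 467.5 kN → 0.75 × 467.5 = 351 kN.
Bearing: edge l_c = 24, r_n = 207.4 kN; interior l_c = 48, r_n = 345.6 kN; R_n = 207.4 + 3·345.6 = 1244 kN → 933 kN.
Block shear: A_gv = 3920, A_nv = 2576, A_nt = 288 mm²; R_n = min(0.6F_uA_nv, 0.6F_yA_gv) + U_bs·F_u·A_nt = 825.1 kN → 619 kN.
Bolt shear governs: 351 kN.

351 kN (bolt shear governs)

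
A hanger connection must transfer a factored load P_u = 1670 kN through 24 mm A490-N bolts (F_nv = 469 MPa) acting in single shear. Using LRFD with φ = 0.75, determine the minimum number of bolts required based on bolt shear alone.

A_b = π·24²/4 = 452.4 mm².
Per-bolt design strength φR_n = 0.75 × 469 × 452.4 × 1 / 1000 = 159.1 kN.
n ≥ 1670 / 159.1 = 10.49 → use 11 bolts.

11 bolts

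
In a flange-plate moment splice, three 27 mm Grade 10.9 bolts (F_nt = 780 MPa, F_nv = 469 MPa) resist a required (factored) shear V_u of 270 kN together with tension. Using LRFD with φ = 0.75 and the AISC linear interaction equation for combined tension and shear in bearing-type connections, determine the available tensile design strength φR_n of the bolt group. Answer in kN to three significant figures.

A_b = π·27²/4 = 572.6 mm²; f_rv = 270 × 1000 / (3 × 572.6) = 157.2 MPa.
F'_nt = 1.3 F_nt − (F_nt / φF_nv) f_rv = 1.3·780 − (780/(0.75·469))·157.2 = 665.4 MPa, capped at F_nt → F'_nt = 665.4 MPa.
R_n = F'_nt · A_b · n = 665.4 × 572.6 × 3 / 1000 = 1143 kN.
Design strength φR_n = 0.75 × 1143 = 857 kN.

857 kN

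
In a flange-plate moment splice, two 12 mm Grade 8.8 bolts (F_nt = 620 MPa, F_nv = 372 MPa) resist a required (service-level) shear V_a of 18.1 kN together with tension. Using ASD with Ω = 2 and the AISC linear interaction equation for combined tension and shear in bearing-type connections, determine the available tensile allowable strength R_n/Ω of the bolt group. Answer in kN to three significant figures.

61 kN

A_b = π·12²/4 = 113.1 mm²; f_rv = 18.1 × 1000 / (2 × 113.1) = 80.02 MPa.
F'_nt = 1.3 F_nt − (Ω F_nt / F_nv) f_rv = 1.3·620 − (2·620/372)·80.02 = 539.3 MPa, capped at F_nt → F'_nt = 539.3 MPa.
R_n = F'_nt · A_b · n = 539.3 × 113.1 × 2 / 1000 = 122 kN.
Allowable strength R_n/Ω = 122 / 2 = 61 kN.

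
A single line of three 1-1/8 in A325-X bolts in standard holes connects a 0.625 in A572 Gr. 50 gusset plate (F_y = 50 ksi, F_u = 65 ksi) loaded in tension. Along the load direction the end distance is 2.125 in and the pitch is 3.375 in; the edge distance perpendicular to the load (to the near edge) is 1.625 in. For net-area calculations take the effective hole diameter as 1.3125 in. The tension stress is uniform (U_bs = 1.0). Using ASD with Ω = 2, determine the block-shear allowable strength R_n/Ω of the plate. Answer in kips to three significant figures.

87.9 kips

Shear plane L_v = 2.125 + 2·3.375 = 8.875 in; A_gv = 8.875 × 0.625 = 5.547 in².
A_nv = (8.875 − 2.5·1.3125) × 0.625 = 3.496 in².
A_nt = (1.625 − 0.5·1.3125) × 0.625 = 0.6055 in².
0.6 F_u A_nv = 136.3 kips; 0.6 F_y A_gv = 166.4 kips → shear rupture governs the shear term.
R_n = 136.3 + 1.0 × 65 × 0.6055 = 175.7 kips.
Allowable strength R_n/Ω = 175.7 / 2 = 87.9 kips.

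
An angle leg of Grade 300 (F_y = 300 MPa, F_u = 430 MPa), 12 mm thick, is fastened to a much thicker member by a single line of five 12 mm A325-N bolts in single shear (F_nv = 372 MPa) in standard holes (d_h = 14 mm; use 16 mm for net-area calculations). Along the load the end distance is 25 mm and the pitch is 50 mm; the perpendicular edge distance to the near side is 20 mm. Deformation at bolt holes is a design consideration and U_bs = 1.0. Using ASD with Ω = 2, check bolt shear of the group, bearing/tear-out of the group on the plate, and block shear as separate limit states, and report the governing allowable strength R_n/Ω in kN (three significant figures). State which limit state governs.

105 kN (bolt shear governs)

Bolt shear: A_b = π·12²/4 = 113.1 mm²; R_n = 372 × 113.1 × 5 × 1 / 1000 = 210.4 kN → 210.4 / 2 = 105 kN.
Bearing: edge l_c = 18, r_n = 111.5 kN; interior l_c = 36, r_n = 148.6 kN; R_n = 111.5 + 4·148.6 = 705.9 kN → 353 kN.
Block shear: A_gv = 2700, A_nv = 1836, A_nt = 144 mm²; R_n = min(0.6F_uA_nv, 0.6F_yA_gv) + U_bs·F_u·A_nt = 535.6 kN → 268 kN.
Bolt shear governs: 105 kN.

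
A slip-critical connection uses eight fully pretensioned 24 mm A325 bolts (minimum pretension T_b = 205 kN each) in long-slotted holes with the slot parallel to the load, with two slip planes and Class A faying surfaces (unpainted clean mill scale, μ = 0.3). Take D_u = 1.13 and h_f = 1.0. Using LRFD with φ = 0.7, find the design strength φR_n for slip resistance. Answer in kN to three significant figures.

778 kN

R_n = μ · D_u · h_f · T_b · n_s · n_b = 0.3 × 1.13 × 1.0 × 205 × 2 × 8 = 1112 kN.
Design strength φR_n = 0.7 × 1112 = 778 kN.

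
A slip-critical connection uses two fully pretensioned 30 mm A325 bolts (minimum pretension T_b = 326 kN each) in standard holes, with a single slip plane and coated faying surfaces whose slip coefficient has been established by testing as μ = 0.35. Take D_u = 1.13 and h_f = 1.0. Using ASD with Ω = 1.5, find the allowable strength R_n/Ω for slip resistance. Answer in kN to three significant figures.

172 kN

R_n = μ · D_u · h_f · T_b · n_s · n_b = 0.35 × 1.13 × 1.0 × 326 × 1 × 2 = 257.9 kN.
Allowable strength R_n/Ω = 257.9 / 1.5 = 172 kN.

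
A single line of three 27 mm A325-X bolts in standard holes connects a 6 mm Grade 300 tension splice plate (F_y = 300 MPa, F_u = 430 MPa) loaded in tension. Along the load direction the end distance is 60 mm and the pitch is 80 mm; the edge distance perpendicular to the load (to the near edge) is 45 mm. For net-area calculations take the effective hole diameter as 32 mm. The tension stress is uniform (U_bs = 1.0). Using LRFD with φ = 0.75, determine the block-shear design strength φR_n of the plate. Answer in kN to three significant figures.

219 kN

Shear plane L_v = 60 + 2·80 = 220 mm; A_gv = 220 × 6 = 1320 mm².
A_nv = (220 − 2.5·32) × 6 = 840 mm².
A_nt = (45 − 0.5·32) × 6 = 174 mm².
0.6 F_u A_nv = 216.7 kN; 0.6 F_y A_gv = 237.6 kN → shear rupture governs the shear term.
R_n = 216.7 + 1.0 × 430 × 174 / 1000 = 291.5 kN.
Design strength φR_n = 0.75 × 291.5 = 219 kN.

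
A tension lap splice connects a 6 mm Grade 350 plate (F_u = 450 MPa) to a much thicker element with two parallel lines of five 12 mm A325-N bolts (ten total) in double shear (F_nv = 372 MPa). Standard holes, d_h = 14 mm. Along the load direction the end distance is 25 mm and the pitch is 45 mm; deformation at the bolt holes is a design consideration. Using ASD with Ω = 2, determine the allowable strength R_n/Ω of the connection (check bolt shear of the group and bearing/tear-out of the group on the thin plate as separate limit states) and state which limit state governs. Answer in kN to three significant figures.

Bolt shear: A_b = π·12²/4 = 113.1 mm²; R_n = 372 × 113.1 × 10 × 2 / 1000 = 841.4 kN → 841.4 / 2 = 421 kN.
Bearing (1.2 l_c t F_u ≤ 2.4 d t F_u): upper limit = 2.4·12·6·450 / 1000 = 77.76 kN.
  Edge l_c = 25 − 14/2 = 18 → r_n = 58.32 kN; interior l_c = 45 − 14 = 31 → r_n = 77.76 kN.
  R_n,bearing = 2·58.32 + 8·77.76 = 738.7 kN → 738.7 / 2 = 369 kN.
Bearing governs: 369 kN.

369 kN (bearing governs)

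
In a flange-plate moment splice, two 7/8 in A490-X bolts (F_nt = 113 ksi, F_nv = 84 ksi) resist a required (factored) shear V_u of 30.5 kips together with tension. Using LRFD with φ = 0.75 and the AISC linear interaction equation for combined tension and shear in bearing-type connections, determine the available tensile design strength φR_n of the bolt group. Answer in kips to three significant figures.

A_b = π·0.875²/4 = 0.6013 in²; f_rv = 30.5 / (2 × 0.6013) = 25.36 ksi.
F'_nt = 1.3 F_nt − (F_nt / φF_nv) f_rv = 1.3·113 − (113/(0.75·84))·25.36 = 101.4 ksi, capped at F_nt → F'_nt = 101.4 ksi.
R_n = F'_nt · A_b · n = 101.4 × 0.6013 × 2 = 122 kips.
Design strength φR_n = 0.75 × 122 = 91.5 kips.

91.5 kips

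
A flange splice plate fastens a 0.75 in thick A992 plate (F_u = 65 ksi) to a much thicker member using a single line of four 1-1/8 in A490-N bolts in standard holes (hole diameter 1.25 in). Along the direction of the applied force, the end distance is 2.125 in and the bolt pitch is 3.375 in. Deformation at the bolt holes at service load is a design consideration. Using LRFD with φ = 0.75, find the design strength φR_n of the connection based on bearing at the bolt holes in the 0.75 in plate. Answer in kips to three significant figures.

Per bolt r_n = 1.2 l_c t F_u ≤ 2.4 d t F_u; upper limit = 2.4 × 1.125 × 0.75 × 65 = 131.6 kips.
Edge bolt: l_c = 2.125 − 1.25/2 = 1.5 in → 1.2 × 1.5 × 0.75 × 65 = 87.75 → r_n = 87.75 kips.
Interior bolts: l_c = 3.375 − 1.25 = 2.125 in → 1.2 × 2.125 × 0.75 × 65 = 124.3 → r_n = 124.3 kips.
R_n = 1 × 87.75 + 3 × 124.3 = 460.7 kips.
Design strength φR_n = 0.75 × 460.7 = 346 kips.

346 kips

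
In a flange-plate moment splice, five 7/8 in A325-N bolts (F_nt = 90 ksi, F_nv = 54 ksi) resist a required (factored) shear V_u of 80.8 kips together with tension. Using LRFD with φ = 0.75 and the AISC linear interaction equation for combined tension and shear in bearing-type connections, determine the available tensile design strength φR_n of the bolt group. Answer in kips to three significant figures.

A_b = π·0.875²/4 = 0.6013 in²; f_rv = 80.8 / (5 × 0.6013) = 26.87 ksi.
F'_nt = 1.3 F_nt − (F_nt / φF_nv) f_rv = 1.3·90 − (90/(0.75·54))·26.87 = 57.28 ksi, capped at F_nt → F'_nt = 57.28 ksi.
R_n = F'_nt · A_b · n = 57.28 × 0.6013 × 5 = 172.2 kips.
Design strength φR_n = 0.75 × 172.2 = 129 kips.

129 kips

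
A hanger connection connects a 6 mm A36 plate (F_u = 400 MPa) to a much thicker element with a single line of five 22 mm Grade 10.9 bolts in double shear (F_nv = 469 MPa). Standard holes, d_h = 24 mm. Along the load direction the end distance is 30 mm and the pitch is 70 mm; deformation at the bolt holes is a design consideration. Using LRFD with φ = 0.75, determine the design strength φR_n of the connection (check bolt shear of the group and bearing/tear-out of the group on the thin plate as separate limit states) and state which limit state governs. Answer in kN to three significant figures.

Bolt shear: A_b = π·22²/4 = 380.1 mm²; R_n = 469 × 380.1 × 5 × 2 / 1000 = 1783 kN → 0.75 × 1783 = 1340 kN.
Bearing (1.2 l_c t F_u ≤ 2.4 d t F_u): upper limit = 2.4·22·6·400 / 1000 = 126.7 kN.
  Edge l_c = 30 − 24/2 = 18 → r_n = 51.84 kN; interior l_c = 70 − 24 = 46 → r_n = 126.7 kN.
  R_n,bearing = 1·51.84 + 4·126.7 = 558.7 kN → 0.75 × 558.7 = 419 kN.
Bearing governs: 419 kN.

419 kN (bearing governs)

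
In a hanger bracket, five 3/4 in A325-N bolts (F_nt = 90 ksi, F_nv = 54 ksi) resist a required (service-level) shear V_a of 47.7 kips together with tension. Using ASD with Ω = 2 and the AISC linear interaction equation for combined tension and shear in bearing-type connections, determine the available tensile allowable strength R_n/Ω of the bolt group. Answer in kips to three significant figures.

A_b = π·0.75²/4 = 0.4418 in²; f_rv = 47.7 / (5 × 0.4418) = 21.59 ksi.
F'_nt = 1.3 F_nt − (Ω F_nt / F_nv) f_rv = 1.3·90 − (2·90/54)·21.59 = 45.02 ksi, capped at F_nt → F'_nt = 45.02 ksi.
R_n = F'_nt · A_b · n = 45.02 × 0.4418 × 5 = 99.45 kips.
Allowable strength R_n/Ω = 99.45 / 2 = 49.7 kips.

49.7 kips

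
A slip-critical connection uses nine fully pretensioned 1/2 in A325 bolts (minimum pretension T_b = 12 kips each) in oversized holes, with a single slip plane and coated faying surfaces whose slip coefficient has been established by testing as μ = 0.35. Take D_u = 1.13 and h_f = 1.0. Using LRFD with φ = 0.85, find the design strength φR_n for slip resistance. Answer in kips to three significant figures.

36.3 kips

R_n = μ · D_u · h_f · T_b · n_s · n_b = 0.35 × 1.13 × 1.0 × 12 × 1 × 9 = 42.71 kips.
Design strength φR_n = 0.85 × 42.71 = 36.3 kips.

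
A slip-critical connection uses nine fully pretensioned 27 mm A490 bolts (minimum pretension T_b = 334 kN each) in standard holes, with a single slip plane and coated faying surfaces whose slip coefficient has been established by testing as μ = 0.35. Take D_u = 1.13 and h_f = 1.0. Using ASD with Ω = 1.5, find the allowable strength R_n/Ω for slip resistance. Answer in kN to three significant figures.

R_n = μ · D_u · h_f · T_b · n_s · n_b = 0.35 × 1.13 × 1.0 × 334 × 1 × 9 = 1189 kN.
Allowable strength R_n/Ω = 1189 / 1.5 = 793 kN.

793 kN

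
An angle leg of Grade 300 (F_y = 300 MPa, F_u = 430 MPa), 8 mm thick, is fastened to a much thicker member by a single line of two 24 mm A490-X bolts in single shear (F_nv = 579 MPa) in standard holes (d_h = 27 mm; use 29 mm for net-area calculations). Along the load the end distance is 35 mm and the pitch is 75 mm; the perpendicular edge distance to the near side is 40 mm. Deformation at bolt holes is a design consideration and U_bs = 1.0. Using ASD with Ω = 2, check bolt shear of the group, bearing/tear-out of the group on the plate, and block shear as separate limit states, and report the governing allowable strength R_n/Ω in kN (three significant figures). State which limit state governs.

Bolt shear: A_b = π·24²/4 = 452.4 mm²; R_n = 579 × 452.4 × 2 × 1 / 1000 = 523.9 kN → 523.9 / 2 = 262 kN.
Bearing: edge l_c = 21.5, r_n = 88.75 kN; interior l_c = 48, r_n = 198.1 kN; R_n = 88.75 + 1·198.1 = 286.9 kN → 143 kN.
Block shear: A_gv = 880, A_nv = 532, A_nt = 204 mm²; R_n = min(0.6F_uA_nv, 0.6F_yA_gv) + U_bs·F_u·A_nt = 225 kN → 112 kN.
Block shear governs: 112 kN.

112 kN (block shear governs)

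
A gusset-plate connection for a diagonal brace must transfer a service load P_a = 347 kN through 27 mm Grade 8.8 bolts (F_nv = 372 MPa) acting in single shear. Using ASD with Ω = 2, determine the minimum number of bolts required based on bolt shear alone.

A_b = π·27²/4 = 572.6 mm².
Per-bolt allowable strength R_n/Ω = 372 × 572.6 × 1 / 1000 / 2 = 106.5 kN.
n ≥ 347 / 106.5 = 3.258 → use 4 bolts.

4 bolts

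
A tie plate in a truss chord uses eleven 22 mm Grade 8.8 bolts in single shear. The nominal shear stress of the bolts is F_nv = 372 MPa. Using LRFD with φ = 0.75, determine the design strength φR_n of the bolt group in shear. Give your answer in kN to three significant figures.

1170 kN

A_b = π × 22² / 4 = 380.1 mm².
R_n = F_nv · A_b · n · n_s = 372 × 380.1 × 11 × 1 / 1000 = 1556 kN.
Design strength φR_n = 0.75 × 1556 = 1170 kN.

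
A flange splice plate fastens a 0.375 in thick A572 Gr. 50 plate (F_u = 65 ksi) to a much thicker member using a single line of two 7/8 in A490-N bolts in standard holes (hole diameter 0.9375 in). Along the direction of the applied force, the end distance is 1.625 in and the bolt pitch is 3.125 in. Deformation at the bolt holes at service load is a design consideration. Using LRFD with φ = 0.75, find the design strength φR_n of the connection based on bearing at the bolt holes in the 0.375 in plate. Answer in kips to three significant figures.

63.8 kips

Per bolt r_n = 1.2 l_c t F_u ≤ 2.4 d t F_u; upper limit = 2.4 × 0.875 × 0.375 × 65 = 51.19 kips.
Edge bolt: l_c = 1.625 − 0.9375/2 = 1.156 in → 1.2 × 1.156 × 0.375 × 65 = 33.82 → r_n = 33.82 kips.
Interior bolts: l_c = 3.125 − 0.9375 = 2.188 in → 1.2 × 2.188 × 0.375 × 65 = 63.98 → r_n = 51.19 kips.
R_n = 1 × 33.82 + 1 × 51.19 = 85.01 kips.
Design strength φR_n = 0.75 × 85.01 = 63.8 kips.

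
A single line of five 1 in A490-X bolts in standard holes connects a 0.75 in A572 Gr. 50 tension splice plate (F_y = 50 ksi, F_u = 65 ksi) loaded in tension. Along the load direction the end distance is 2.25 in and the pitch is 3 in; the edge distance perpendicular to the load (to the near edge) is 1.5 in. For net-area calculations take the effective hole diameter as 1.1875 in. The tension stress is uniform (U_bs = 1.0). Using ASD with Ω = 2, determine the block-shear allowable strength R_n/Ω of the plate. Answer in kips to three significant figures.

152 kips

Shear plane L_v = 2.25 + 4·3 = 14.25 in; A_gv = 14.25 × 0.75 = 10.69 in².
A_nv = (14.25 − 4.5·1.1875) × 0.75 = 6.68 in².
A_nt = (1.5 − 0.5·1.1875) × 0.75 = 0.6797 in².
0.6 F_u A_nv = 260.5 kips; 0.6 F_y A_gv = 320.6 kips → shear rupture governs the shear term.
R_n = 260.5 + 1.0 × 65 × 0.6797 = 304.7 kips.
Allowable strength R_n/Ω = 304.7 / 2 = 152 kips.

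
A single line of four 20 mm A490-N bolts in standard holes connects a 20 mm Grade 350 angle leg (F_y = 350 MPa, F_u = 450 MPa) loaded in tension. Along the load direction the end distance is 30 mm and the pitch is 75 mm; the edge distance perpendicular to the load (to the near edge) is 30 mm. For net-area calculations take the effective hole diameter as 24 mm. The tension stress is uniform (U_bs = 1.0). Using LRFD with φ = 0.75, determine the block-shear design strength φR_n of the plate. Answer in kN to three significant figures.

Shear plane L_v = 30 + 3·75 = 255 mm; A_gv = 255 × 20 = 5100 mm².
A_nv = (255 − 3.5·24) × 20 = 3420 mm².
A_nt = (30 − 0.5·24) × 20 = 360 mm².
0.6 F_u A_nv = 923.4 kN; 0.6 F_y A_gv = 1071 kN → shear rupture governs the shear term.
R_n = 923.4 + 1.0 × 450 × 360 / 1000 = 1085 kN.
Design strength φR_n = 0.75 × 1085 = 814 kN.

814 kN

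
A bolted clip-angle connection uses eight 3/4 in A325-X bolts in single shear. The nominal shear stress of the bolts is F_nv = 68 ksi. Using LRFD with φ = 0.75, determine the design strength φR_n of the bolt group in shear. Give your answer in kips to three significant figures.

A_b = π × 0.75² / 4 = 0.4418 in².
R_n = F_nv · A_b · n · n_s = 68 × 0.4418 × 8 × 1 = 240.3 kips.
Design strength φR_n = 0.75 × 240.3 = 180 kips.

180 kips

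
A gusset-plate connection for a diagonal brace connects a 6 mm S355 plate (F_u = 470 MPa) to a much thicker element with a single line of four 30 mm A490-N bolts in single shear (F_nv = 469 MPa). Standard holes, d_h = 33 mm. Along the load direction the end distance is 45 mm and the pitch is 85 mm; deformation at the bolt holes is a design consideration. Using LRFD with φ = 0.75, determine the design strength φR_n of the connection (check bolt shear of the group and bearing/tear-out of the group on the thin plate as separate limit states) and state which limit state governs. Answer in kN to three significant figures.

468 kN (bearing governs)

Bolt shear: A_b = π·30²/4 = 706.9 mm²; R_n = 469 × 706.9 × 4 × 1 / 1000 = 1326 kN → 0.75 × 1326 = 995 kN.
Bearing (1.2 l_c t F_u ≤ 2.4 d t F_u): upper limit = 2.4·30·6·470 / 1000 = 203 kN.
  Edge l_c = 45 − 33/2 = 28.5 → r_n = 96.44 kN; interior l_c = 85 − 33 = 52 → r_n = 176 kN.
  R_n,bearing = 1·96.44 + 3·176 = 624.3 kN → 0.75 × 624.3 = 468 kN.
Bearing governs: 468 kN.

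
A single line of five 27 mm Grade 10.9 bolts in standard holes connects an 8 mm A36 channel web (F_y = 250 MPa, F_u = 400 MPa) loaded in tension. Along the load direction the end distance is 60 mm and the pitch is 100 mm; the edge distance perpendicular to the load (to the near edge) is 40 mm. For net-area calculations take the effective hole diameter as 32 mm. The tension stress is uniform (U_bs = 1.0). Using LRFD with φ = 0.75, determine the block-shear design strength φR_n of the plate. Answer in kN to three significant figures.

Shear plane L_v = 60 + 4·100 = 460 mm; A_gv = 460 × 8 = 3680 mm².
A_nv = (460 − 4.5·32) × 8 = 2528 mm².
A_nt = (40 − 0.5·32) × 8 = 192 mm².
0.6 F_u A_nv = 606.7 kN; 0.6 F_y A_gv = 552 kN → shear yielding governs the shear term.
R_n = 552 + 1.0 × 400 × 192 / 1000 = 628.8 kN.
Design strength φR_n = 0.75 × 628.8 = 472 kN.

472 kN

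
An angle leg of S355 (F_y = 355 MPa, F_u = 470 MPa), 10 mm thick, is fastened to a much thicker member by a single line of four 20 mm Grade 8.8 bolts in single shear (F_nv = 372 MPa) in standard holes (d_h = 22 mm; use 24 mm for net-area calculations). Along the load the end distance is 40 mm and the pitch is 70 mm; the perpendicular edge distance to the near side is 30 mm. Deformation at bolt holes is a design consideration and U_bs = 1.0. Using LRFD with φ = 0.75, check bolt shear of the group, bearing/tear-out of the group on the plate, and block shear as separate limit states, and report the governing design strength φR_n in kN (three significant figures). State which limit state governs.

351 kN (bolt shear governs)

Bolt shear: A_b = π·20²/4 = 314.2 mm²; R_n = 372 × 314.2 × 4 × 1 / 1000 = 467.5 kN → 0.75 × 467.5 = 351 kN.
Bearing: edge l_c = 29, r_n = 163.6 kN; interior l_c = 48, r_n = 225.6 kN; R_n = 163.6 + 3·225.6 = 840.4 kN → 630 kN.
Block shear: A_gv = 2500, A_nv = 1660, A_nt = 180 mm²; R_n = min(0.6F_uA_nv, 0.6F_yA_gv) + U_bs·F_u·A_nt = 552.7 kN → 415 kN.
Bolt shear governs: 351 kN.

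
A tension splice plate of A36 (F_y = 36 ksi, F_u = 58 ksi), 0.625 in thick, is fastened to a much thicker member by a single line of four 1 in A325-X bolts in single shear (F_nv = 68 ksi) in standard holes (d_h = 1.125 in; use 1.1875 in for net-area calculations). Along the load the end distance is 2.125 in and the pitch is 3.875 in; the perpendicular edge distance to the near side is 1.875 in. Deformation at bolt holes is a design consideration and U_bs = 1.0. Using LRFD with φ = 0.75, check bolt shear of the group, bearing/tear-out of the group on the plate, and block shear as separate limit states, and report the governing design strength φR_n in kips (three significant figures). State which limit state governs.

160 kips (bolt shear governs)

Bolt shear: A_b = π·1²/4 = 0.7854 in²; R_n = 68 × 0.7854 × 4 × 1 = 213.6 kips → 0.75 × 213.6 = 160 kips.
Bearing: edge l_c = 1.562, r_n = 67.97 kips; interior l_c = 2.75, r_n = 87 kips; R_n = 67.97 + 3·87 = 329 kips → 247 kips.
Block shear: A_gv = 8.594, A_nv = 5.996, A_nt = 0.8008 in²; R_n = min(0.6F_uA_nv, 0.6F_yA_gv) + U_bs·F_u·A_nt = 232.1 kips → 174 kips.
Bolt shear governs: 160 kips.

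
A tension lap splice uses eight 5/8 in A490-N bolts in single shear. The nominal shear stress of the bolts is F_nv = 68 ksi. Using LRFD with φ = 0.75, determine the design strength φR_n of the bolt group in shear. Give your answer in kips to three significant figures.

A_b = π × 0.625² / 4 = 0.3068 in².
R_n = F_nv · A_b · n · n_s = 68 × 0.3068 × 8 × 1 = 166.9 kips.
Design strength φR_n = 0.75 × 166.9 = 125 kips.

125 kips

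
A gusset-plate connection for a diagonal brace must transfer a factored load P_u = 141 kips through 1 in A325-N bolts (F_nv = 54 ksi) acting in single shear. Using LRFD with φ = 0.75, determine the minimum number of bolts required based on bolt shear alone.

5 bolts

A_b = π·1²/4 = 0.7854 in².
Per-bolt design strength φR_n = 0.75 × 54 × 0.7854 × 1 = 31.81 kips.
n ≥ 141 / 31.81 = 4.433 → use 5 bolts.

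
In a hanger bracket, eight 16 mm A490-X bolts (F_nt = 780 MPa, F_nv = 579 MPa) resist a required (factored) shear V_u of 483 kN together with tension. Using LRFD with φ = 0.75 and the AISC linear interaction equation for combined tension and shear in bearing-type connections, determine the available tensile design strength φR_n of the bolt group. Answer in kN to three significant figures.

A_b = π·16²/4 = 201.1 mm²; f_rv = 483 × 1000 / (8 × 201.1) = 300.3 MPa.
F'_nt = 1.3 F_nt − (F_nt / φF_nv) f_rv = 1.3·780 − (780/(0.75·579))·300.3 = 474.6 MPa, capped at F_nt → F'_nt = 474.6 MPa.
R_n = F'_nt · A_b · n = 474.6 × 201.1 × 8 / 1000 = 763.4 kN.
Design strength φR_n = 0.75 × 763.4 = 573 kN.

573 kN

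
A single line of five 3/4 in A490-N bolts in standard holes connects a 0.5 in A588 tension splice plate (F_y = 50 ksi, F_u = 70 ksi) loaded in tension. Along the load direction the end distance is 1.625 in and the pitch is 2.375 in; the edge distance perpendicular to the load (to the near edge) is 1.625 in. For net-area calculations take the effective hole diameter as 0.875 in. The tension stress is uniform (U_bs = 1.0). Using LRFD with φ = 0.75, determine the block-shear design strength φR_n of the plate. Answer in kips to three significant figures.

Shear plane L_v = 1.625 + 4·2.375 = 11.12 in; A_gv = 11.12 × 0.5 = 5.562 in².
A_nv = (11.12 − 4.5·0.875) × 0.5 = 3.594 in².
A_nt = (1.625 − 0.5·0.875) × 0.5 = 0.5938 in².
0.6 F_u A_nv = 150.9 kips; 0.6 F_y A_gv = 166.9 kips → shear rupture governs the shear term.
R_n = 150.9 + 1.0 × 70 × 0.5938 = 192.5 kips.
Design strength φR_n = 0.75 × 192.5 = 144 kips.

144 kips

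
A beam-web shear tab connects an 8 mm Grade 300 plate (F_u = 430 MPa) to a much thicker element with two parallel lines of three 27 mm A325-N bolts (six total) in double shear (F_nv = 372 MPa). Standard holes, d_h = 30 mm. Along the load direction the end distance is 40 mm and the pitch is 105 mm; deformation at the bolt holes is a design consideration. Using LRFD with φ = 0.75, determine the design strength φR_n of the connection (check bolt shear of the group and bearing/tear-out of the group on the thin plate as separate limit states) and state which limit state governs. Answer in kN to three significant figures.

Bolt shear: A_b = π·27²/4 = 572.6 mm²; R_n = 372 × 572.6 × 6 × 2 / 1000 = 2556 kN → 0.75 × 2556 = 1920 kN.
Bearing (1.2 l_c t F_u ≤ 2.4 d t F_u): upper limit = 2.4·27·8·430 / 1000 = 222.9 kN.
  Edge l_c = 40 − 30/2 = 25 → r_n = 103.2 kN; interior l_c = 105 − 30 = 75 → r_n = 222.9 kN.
  R_n,bearing = 2·103.2 + 4·222.9 = 1098 kN → 0.75 × 1098 = 824 kN.
Bearing governs: 824 kN.

824 kN (bearing governs)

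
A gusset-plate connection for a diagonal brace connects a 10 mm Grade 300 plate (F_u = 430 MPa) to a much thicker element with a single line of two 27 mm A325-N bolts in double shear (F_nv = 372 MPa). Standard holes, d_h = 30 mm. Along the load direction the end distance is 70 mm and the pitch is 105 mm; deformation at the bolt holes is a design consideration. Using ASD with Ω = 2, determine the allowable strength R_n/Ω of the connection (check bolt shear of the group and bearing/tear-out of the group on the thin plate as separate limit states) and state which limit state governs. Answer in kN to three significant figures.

279 kN (bearing governs)

Bolt shear: A_b = π·27²/4 = 572.6 mm²; R_n = 372 × 572.6 × 2 × 2 / 1000 = 852 kN → 852 / 2 = 426 kN.
Bearing (1.2 l_c t F_u ≤ 2.4 d t F_u): upper limit = 2.4·27·10·430 / 1000 = 278.6 kN.
  Edge l_c = 70 − 30/2 = 55 → r_n = 278.6 kN; interior l_c = 105 − 30 = 75 → r_n = 278.6 kN.
  R_n,bearing = 1·278.6 + 1·278.6 = 557.3 kN → 557.3 / 2 = 279 kN.
Bearing governs: 279 kN.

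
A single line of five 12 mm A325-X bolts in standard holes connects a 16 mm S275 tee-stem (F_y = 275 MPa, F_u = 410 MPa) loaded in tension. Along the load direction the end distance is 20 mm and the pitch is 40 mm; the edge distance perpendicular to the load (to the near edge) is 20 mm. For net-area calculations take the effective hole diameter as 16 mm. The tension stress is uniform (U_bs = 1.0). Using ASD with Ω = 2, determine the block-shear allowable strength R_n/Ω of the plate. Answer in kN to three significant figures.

252 kN

Shear plane L_v = 20 + 4·40 = 180 mm; A_gv = 180 × 16 = 2880 mm².
A_nv = (180 − 4.5·16) × 16 = 1728 mm².
A_nt = (20 − 0.5·16) × 16 = 192 mm².
0.6 F_u A_nv = 425.1 kN; 0.6 F_y A_gv = 475.2 kN → shear rupture governs the shear term.
R_n = 425.1 + 1.0 × 410 × 192 / 1000 = 503.8 kN.
Allowable strength R_n/Ω = 503.8 / 2 = 252 kN.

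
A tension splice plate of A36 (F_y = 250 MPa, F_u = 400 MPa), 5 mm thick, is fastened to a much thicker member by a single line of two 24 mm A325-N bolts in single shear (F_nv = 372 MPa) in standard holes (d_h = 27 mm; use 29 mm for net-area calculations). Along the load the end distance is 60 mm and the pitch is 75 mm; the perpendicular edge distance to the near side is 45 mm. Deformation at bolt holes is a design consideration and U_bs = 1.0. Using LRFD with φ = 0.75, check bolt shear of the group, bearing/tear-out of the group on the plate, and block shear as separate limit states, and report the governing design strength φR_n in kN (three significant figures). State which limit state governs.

122 kN (block shear governs)

Bolt shear: A_b = π·24²/4 = 452.4 mm²; R_n = 372 × 452.4 × 2 × 1 / 1000 = 336.6 kN → 0.75 × 336.6 = 252 kN.
Bearing: edge l_c = 46.5, r_n = 111.6 kN; interior l_c = 48, r_n = 115.2 kN; R_n = 111.6 + 1·115.2 = 226.8 kN → 170 kN.
Block shear: A_gv = 675, A_nv = 457.5, A_nt = 152.5 mm²; R_n = min(0.6F_uA_nv, 0.6F_yA_gv) + U_bs·F_u·A_nt = 162.2 kN → 122 kN.
Block shear governs: 122 kN.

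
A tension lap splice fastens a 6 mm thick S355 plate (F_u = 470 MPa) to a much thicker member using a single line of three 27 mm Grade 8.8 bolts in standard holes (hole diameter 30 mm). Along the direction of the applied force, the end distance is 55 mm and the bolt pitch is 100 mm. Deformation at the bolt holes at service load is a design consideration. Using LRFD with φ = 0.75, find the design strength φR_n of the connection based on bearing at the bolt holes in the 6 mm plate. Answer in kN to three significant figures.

Per bolt r_n = 1.2 l_c t F_u ≤ 2.4 d t F_u; upper limit = 2.4 × 27 × 6 × 470 / 1000 = 182.7 kN.
Edge bolt: l_c = 55 − 30/2 = 40 mm → 1.2 × 40 × 6 × 470 / 1000 = 135.4 → r_n = 135.4 kN.
Interior bolts: l_c = 100 − 30 = 70 mm → 1.2 × 70 × 6 × 470 / 1000 = 236.9 → r_n = 182.7 kN.
R_n = 1 × 135.4 + 2 × 182.7 = 500.8 kN.
Design strength φR_n = 0.75 × 500.8 = 376 kN.

376 kN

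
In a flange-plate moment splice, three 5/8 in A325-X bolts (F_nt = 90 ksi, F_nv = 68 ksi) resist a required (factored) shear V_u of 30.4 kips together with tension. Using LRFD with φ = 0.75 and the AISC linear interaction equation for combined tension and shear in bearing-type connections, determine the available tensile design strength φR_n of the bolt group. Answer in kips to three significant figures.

A_b = π·0.625²/4 = 0.3068 in²; f_rv = 30.4 / (3 × 0.3068) = 33.03 ksi.
F'_nt = 1.3 F_nt − (F_nt / φF_nv) f_rv = 1.3·90 − (90/(0.75·68))·33.03 = 58.71 ksi, capped at F_nt → F'_nt = 58.71 ksi.
R_n = F'_nt · A_b · n = 58.71 × 0.3068 × 3 = 54.04 kips.
Design strength φR_n = 0.75 × 54.04 = 40.5 kips.

40.5 kips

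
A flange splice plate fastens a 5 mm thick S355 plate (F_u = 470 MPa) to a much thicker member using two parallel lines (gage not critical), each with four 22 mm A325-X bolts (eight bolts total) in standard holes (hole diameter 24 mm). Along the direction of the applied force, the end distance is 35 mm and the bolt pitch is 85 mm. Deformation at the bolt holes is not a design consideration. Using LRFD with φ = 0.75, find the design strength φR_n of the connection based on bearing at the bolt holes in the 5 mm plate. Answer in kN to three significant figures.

Per bolt r_n = 1.5 l_c t F_u ≤ 3.0 d t F_u; upper limit = 3.0 × 22 × 5 × 470 / 1000 = 155.1 kN.
Edge bolt: l_c = 35 − 24/2 = 23 mm → 1.5 × 23 × 5 × 470 / 1000 = 81.08 → r_n = 81.08 kN.
Interior bolts: l_c = 85 − 24 = 61 mm → 1.5 × 61 × 5 × 470 / 1000 = 215 → r_n = 155.1 kN.
R_n = 2 × 81.08 + 6 × 155.1 = 1093 kN.
Design strength φR_n = 0.75 × 1093 = 820 kN.

820 kN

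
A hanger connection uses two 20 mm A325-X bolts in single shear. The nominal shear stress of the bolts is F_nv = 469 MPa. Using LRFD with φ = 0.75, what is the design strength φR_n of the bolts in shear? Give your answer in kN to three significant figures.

221 kN

A_b = π × 20² / 4 = 314.2 mm².
R_n = F_nv · A_b · n · n_s = 469 × 314.2 × 2 × 1 / 1000 = 294.7 kN.
Design strength φR_n = 0.75 × 294.7 = 221 kN.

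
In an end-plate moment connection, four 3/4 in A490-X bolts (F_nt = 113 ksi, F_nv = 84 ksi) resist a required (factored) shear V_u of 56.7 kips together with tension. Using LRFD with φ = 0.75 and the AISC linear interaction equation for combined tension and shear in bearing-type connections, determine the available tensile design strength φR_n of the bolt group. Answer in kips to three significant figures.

A_b = π·0.75²/4 = 0.4418 in²; f_rv = 56.7 / (4 × 0.4418) = 32.09 ksi.
F'_nt = 1.3 F_nt − (F_nt / φF_nv) f_rv = 1.3·113 − (113/(0.75·84))·32.09 = 89.35 ksi, capped at F_nt → F'_nt = 89.35 ksi.
R_n = F'_nt · A_b · n = 89.35 × 0.4418 × 4 = 157.9 kips.
Design strength φR_n = 0.75 × 157.9 = 118 kips.

118 kips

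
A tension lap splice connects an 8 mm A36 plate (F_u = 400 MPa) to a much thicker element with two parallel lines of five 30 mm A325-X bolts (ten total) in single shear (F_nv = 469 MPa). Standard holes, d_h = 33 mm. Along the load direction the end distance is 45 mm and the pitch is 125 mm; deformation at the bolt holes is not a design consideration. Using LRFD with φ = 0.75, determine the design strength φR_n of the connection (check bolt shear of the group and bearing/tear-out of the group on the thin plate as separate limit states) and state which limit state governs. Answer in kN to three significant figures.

Bolt shear: A_b = π·30²/4 = 706.9 mm²; R_n = 469 × 706.9 × 10 × 1 / 1000 = 3315 kN → 0.75 × 3315 = 2490 kN.
Bearing (1.5 l_c t F_u ≤ 3.0 d t F_u): upper limit = 3.0·30·8·400 / 1000 = 288 kN.
  Edge l_c = 45 − 33/2 = 28.5 → r_n = 136.8 kN; interior l_c = 125 − 33 = 92 → r_n = 288 kN.
  R_n,bearing = 2·136.8 + 8·288 = 2578 kN → 0.75 × 2578 = 1930 kN.
Bearing governs: 1930 kN.

1930 kN (bearing governs)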